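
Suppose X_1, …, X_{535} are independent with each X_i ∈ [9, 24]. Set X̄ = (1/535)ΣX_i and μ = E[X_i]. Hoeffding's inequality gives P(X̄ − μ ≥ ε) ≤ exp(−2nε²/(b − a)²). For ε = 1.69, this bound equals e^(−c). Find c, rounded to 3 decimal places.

c = 2nε²/(b − a)² = 2·535·1.69² / 15² = 13.5823.

13.582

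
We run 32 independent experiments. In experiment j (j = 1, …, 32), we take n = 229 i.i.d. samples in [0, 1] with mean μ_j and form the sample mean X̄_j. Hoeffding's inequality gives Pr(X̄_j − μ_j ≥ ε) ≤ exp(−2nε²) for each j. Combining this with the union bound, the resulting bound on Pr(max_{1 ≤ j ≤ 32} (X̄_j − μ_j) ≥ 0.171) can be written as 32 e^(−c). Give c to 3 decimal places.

13.392

Union bound over the 32 events: Pr(max_{1 ≤ j ≤ 32} (X̄_j − μ_j) ≥ 0.171) ≤ 32·exp(−2nε²) = 32 exp(−2·229·0.171²).
So c = 2·229·0.171² = 13.3924.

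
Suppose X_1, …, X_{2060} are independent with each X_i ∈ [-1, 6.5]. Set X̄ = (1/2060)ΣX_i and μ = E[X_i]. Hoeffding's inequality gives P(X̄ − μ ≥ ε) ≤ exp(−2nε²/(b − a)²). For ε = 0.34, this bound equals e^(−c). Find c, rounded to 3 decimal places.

c = 2nε²/(b − a)² = 2·2060·0.34² / 7.5² = 8.4671.

8.467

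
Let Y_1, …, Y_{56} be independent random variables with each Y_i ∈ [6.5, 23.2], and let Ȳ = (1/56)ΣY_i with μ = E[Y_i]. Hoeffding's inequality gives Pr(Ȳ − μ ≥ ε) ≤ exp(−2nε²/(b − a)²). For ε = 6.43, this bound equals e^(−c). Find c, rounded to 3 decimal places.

c = 2nε²/(b − a)² = 2·56·6.43² / 16.7² = 16.6038.

16.604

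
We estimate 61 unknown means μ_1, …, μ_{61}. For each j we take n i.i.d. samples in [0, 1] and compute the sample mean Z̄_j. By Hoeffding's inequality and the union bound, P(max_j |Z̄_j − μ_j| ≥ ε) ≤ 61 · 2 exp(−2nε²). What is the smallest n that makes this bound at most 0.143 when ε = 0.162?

129

Need 2·61·exp(−2nε²) ≤ 0.143, i.e. exp(−2nε²) ≤ 0.143/122.
So 2nε² ≥ ln(122/0.143) = 6.748932.
Hence n ≥ 6.748932/(2·0.162²) = 128.580.
The smallest integer n is 129.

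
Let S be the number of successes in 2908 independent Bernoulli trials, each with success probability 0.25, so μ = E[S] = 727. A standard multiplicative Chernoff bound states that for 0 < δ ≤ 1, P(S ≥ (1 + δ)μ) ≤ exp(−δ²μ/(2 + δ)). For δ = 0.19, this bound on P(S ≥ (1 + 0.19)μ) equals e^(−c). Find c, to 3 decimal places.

11.984

c = δ²μ/(2 + δ) = 0.19²·727/(2 + 0.19) = 11.9839.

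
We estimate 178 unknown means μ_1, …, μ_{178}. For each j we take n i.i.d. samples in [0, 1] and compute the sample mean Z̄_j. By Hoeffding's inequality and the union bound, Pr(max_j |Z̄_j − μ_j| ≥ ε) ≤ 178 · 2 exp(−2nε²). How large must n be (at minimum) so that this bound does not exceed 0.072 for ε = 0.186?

123

Need 2·178·exp(−2nε²) ≤ 0.072, i.e. exp(−2nε²) ≤ 0.072/356.
So 2nε² ≥ ln(356/0.072) = 8.506020.
Hence n ≥ 8.506020/(2·0.186²) = 122.934.
The smallest integer n is 123.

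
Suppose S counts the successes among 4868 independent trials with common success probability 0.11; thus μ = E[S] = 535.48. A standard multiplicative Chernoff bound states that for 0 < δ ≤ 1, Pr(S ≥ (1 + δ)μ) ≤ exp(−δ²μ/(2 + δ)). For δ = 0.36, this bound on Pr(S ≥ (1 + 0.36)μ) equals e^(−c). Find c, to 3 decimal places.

c = δ²μ/(2 + δ) = 0.36²·535.48/(2 + 0.36) = 29.4060.

29.406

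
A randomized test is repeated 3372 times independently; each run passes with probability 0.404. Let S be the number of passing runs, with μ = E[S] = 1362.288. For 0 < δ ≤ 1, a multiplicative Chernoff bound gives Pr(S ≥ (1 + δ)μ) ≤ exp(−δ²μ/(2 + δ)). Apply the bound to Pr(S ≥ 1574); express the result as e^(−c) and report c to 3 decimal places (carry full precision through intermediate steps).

Write 1574 = (1 + δ)μ, so δ = 1574/1362.288 − 1 = 0.1554091…
Then the exponent is δ²μ/(2 + δ) = (1574 − μ)² / (μ·(2 + δ)) = 15.264842.

15.265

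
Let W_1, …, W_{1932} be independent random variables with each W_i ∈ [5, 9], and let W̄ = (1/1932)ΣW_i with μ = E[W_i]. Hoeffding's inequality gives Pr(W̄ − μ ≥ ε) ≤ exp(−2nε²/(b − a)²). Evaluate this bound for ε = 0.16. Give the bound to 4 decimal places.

0.0021

Exponent: 2nε²/(b − a)² = 2·1932·0.16² / 4² = 6.18240.
Bound = exp(−6.18240) = 0.00207.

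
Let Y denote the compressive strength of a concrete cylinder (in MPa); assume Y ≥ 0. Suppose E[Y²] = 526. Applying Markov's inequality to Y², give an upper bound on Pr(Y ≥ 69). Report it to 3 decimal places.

0.110

Since Y ≥ 0, the event {Y ≥ 69} is the same as {Y² ≥ 4761}.
Markov's inequality applied to Y² gives Pr(Y² ≥ 4761) ≤ E[Y²]/4761 = 526/4761 = 0.1105.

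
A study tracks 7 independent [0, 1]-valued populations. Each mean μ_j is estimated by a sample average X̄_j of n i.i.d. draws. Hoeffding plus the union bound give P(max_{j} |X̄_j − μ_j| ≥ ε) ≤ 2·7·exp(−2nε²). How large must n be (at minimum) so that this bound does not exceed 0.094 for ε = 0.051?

Need 2·7·exp(−2nε²) ≤ 0.094, i.e. exp(−2nε²) ≤ 0.094/14.
So 2nε² ≥ ln(14/0.094) = 5.003518.
Hence n ≥ 5.003518/(2·0.051²) = 961.845.
The smallest integer n is 962.

962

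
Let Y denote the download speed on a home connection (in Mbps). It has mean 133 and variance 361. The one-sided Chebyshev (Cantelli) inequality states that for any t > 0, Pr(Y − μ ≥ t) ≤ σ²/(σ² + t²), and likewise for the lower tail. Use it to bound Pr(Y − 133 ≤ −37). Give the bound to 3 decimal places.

0.209

Here σ² = 361 and t = 37, so σ² + t² = 1730.
Cantelli's bound: 361/1730 = 0.2087.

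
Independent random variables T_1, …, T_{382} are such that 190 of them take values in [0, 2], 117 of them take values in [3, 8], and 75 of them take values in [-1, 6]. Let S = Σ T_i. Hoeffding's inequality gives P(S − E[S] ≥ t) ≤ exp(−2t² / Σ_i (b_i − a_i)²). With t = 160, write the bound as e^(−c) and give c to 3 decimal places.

Σ(b_i − a_i)² = 190·2² + 117·5² + 75·7² = 7360.
c = 2t² / 7360 = 2·160² / 7360 = 6.9565.

6.957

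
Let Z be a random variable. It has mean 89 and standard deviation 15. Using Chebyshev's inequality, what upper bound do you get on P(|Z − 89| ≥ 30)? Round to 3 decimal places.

0.250

Chebyshev: P(|Z − μ| ≥ t) ≤ Var(Z)/t².
Var(Z) = σ² = 15² = 225.
Bound = 225 / 900 = 0.2500.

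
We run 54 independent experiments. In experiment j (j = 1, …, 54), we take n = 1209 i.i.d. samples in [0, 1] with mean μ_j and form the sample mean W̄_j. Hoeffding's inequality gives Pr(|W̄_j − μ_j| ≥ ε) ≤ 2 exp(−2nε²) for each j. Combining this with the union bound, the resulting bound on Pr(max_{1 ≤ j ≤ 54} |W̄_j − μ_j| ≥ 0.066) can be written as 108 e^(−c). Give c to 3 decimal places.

Union bound over the 54 events: Pr(max_{1 ≤ j ≤ 54} |W̄_j − μ_j| ≥ 0.066) ≤ 54·2·exp(−2nε²) = 108 exp(−2·1209·0.066²).
So c = 2·1209·0.066² = 10.5328.

10.533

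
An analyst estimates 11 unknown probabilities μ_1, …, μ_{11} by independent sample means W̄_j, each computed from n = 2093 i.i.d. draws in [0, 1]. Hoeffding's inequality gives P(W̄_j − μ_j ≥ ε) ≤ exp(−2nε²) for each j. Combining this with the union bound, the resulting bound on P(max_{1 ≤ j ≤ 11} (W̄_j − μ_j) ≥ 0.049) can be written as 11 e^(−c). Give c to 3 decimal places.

Union bound over the 11 events: P(max_{1 ≤ j ≤ 11} (W̄_j − μ_j) ≥ 0.049) ≤ 11·exp(−2nε²) = 11 exp(−2·2093·0.049²).
So c = 2·2093·0.049² = 10.0506.

10.051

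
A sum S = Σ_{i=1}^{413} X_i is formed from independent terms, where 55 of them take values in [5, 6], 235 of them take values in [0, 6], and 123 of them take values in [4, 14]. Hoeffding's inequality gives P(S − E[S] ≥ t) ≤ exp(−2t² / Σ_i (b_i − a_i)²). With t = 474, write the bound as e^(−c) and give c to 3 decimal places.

Σ(b_i − a_i)² = 55·1² + 235·6² + 123·10² = 20815.
c = 2t² / 20815 = 2·474² / 20815 = 21.5879.

21.588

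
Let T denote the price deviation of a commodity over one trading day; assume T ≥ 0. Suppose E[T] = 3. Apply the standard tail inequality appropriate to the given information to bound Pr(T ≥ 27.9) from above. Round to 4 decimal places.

Only the mean of a non-negative variable is known, so Markov's inequality is the applicable tail bound.
Markov's inequality: for a non-negative random variable, Pr(T ≥ a) ≤ E[T]/a.
Here E[T] = 3 and a = 27.9, so the bound is 3/27.9 = 0.1075.

0.1075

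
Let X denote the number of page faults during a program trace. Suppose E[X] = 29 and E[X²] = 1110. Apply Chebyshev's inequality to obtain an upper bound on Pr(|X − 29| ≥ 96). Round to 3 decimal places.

0.029

Var(X) = E[X²] − (E[X])² = 1110 − 841 = 269.
Chebyshev's inequality: Pr(|X − μ| ≥ t) ≤ Var(X)/t² = 269/9216 = 0.0292.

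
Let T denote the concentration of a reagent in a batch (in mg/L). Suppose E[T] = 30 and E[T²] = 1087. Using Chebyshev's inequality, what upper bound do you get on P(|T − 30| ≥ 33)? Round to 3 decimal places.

0.172

Var(T) = E[T²] − (E[T])² = 1087 − 900 = 187.
Chebyshev's inequality: P(|T − μ| ≥ t) ≤ Var(T)/t² = 187/1089 = 0.1717.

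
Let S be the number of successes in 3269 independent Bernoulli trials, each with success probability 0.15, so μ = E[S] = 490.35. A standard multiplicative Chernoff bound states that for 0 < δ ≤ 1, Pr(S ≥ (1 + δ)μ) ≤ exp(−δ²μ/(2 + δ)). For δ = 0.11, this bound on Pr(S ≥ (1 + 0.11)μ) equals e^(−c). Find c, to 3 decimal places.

2.812

c = δ²μ/(2 + δ) = 0.11²·490.35/(2 + 0.11) = 2.8120.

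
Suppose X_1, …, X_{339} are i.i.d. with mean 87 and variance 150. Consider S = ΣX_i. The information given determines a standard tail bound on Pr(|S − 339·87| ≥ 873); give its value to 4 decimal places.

0.0667

With mean and variance of each term known, Chebyshev's inequality bounds the deviation of the sum (or sample mean).
Var(S) = n·Var(X_i) = 339·150 = 50850.
Chebyshev: Pr(|S − 339·87| ≥ 873) ≤ Var(S)/873² = 50850/762129 = 0.0667.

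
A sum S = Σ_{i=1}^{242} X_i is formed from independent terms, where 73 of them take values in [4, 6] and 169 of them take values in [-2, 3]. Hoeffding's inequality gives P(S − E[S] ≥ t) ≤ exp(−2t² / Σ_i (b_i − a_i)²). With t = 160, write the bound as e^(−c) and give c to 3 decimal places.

11.335

Σ(b_i − a_i)² = 73·2² + 169·5² = 4517.
c = 2t² / 4517 = 2·160² / 4517 = 11.3350.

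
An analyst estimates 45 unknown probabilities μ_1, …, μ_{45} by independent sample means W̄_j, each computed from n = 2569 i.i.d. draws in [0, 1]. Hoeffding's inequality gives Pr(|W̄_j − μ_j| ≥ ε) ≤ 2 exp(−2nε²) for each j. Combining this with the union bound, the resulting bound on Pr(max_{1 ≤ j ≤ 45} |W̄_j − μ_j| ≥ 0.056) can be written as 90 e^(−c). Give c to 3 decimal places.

16.113

Union bound over the 45 events: Pr(max_{1 ≤ j ≤ 45} |W̄_j − μ_j| ≥ 0.056) ≤ 45·2·exp(−2nε²) = 90 exp(−2·2569·0.056²).
So c = 2·2569·0.056² = 16.1128.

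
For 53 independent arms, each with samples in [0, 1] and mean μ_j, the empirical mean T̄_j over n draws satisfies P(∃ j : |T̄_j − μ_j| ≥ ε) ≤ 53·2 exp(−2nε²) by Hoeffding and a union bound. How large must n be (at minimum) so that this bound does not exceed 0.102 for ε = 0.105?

Need 2·53·exp(−2nε²) ≤ 0.102, i.e. exp(−2nε²) ≤ 0.102/106.
So 2nε² ≥ ln(106/0.102) = 6.946222.
Hence n ≥ 6.946222/(2·0.105²) = 315.021.
The smallest integer n is 316.

316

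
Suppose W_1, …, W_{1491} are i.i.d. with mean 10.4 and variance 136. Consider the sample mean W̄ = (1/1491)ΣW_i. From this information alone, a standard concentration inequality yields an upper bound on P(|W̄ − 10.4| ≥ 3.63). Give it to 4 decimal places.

With mean and variance of each term known, Chebyshev's inequality bounds the deviation of the sum (or sample mean).
Var(W̄) = Var(W_i)/n = 136/1491 = 0.091214.
Chebyshev: P(|W̄ − 10.4| ≥ 3.63) ≤ Var(W̄)/(3.63)² = 136/(1491·3.63²) = 0.0069.

0.0069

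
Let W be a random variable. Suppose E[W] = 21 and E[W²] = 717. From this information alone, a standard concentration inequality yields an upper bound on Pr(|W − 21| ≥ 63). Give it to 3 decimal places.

The first two moments determine the variance, so Chebyshev's inequality is the sharpest standard bound available.
Var(W) = E[W²] − (E[W])² = 717 − 441 = 276.
Chebyshev's inequality: Pr(|W − μ| ≥ t) ≤ Var(W)/t² = 276/3969 = 0.0695.

0.070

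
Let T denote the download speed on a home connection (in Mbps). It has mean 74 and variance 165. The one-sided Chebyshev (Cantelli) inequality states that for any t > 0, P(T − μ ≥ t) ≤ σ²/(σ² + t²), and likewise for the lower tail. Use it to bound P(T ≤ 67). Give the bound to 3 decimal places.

Here σ² = 165 and t = 7, so σ² + t² = 214.
Cantelli's bound: 165/214 = 0.7710.

0.771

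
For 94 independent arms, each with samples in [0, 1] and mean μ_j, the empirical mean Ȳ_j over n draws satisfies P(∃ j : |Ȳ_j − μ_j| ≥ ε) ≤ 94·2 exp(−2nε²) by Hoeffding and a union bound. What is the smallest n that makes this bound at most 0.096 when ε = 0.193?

Need 2·94·exp(−2nε²) ≤ 0.096, i.e. exp(−2nε²) ≤ 0.096/188.
So 2nε² ≥ ln(188/0.096) = 7.579849.
Hence n ≥ 7.579849/(2·0.193²) = 101.746.
The smallest integer n is 102.

102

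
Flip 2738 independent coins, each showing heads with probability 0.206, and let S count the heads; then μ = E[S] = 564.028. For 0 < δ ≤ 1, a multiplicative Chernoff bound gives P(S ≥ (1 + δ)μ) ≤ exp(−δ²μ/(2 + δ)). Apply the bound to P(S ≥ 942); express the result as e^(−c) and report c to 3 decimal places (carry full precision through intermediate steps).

94.861

Write 942 = (1 + δ)μ, so δ = 942/564.028 − 1 = 0.6701299…
Then the exponent is δ²μ/(2 + δ) = (942 − μ)² / (μ·(2 + δ)) = 94.860675.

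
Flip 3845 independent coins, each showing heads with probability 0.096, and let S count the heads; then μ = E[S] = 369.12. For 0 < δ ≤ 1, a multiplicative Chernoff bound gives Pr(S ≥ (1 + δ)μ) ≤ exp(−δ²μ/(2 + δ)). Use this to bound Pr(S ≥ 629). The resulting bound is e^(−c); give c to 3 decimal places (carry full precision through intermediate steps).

67.665

Write 629 = (1 + δ)μ, so δ = 629/369.12 − 1 = 0.7040529…
Then the exponent is δ²μ/(2 + δ) = (629 − μ)² / (μ·(2 + δ)) = 67.664824.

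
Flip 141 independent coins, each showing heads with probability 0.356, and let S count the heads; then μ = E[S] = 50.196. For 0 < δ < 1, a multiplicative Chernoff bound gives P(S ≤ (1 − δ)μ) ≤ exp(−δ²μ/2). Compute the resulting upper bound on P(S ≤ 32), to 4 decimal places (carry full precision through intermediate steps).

Write 32 = (1 − δ)μ, so δ = 1 − 32/50.196 = 0.362499…
Then the exponent is δ²μ/2 = (μ − 32)²/(2μ) = 3.298016.
Bound = exp(−3.298016) = 0.03696.

0.0370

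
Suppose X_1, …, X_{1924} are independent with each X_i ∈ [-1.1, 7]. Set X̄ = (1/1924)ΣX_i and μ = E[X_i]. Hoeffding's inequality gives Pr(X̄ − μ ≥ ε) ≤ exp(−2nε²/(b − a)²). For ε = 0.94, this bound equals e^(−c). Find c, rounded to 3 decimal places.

51.823

c = 2nε²/(b − a)² = 2·1924·0.94² / 8.1² = 51.8228.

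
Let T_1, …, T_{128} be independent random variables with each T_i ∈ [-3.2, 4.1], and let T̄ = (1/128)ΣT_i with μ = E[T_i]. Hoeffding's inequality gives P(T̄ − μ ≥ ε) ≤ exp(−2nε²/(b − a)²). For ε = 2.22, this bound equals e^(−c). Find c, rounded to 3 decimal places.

c = 2nε²/(b − a)² = 2·128·2.22² / 7.3² = 23.6756.

23.676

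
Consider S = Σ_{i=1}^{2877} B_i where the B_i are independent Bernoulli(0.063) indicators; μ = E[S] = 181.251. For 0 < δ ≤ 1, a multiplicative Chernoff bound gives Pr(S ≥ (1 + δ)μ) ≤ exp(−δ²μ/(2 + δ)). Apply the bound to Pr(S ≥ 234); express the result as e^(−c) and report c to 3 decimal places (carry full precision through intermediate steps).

Write 234 = (1 + δ)μ, so δ = 234/181.251 − 1 = 0.2910274…
Then the exponent is δ²μ/(2 + δ) = (234 − μ)² / (μ·(2 + δ)) = 6.700663.

6.701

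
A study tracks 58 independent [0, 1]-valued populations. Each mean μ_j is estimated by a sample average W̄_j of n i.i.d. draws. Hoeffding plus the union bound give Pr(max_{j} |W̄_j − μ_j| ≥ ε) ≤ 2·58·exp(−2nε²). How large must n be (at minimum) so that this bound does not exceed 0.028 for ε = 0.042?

2361

Need 2·58·exp(−2nε²) ≤ 0.028, i.e. exp(−2nε²) ≤ 0.028/116.
So 2nε² ≥ ln(116/0.028) = 8.329141.
Hence n ≥ 8.329141/(2·0.042²) = 2360.868.
The smallest integer n is 2361.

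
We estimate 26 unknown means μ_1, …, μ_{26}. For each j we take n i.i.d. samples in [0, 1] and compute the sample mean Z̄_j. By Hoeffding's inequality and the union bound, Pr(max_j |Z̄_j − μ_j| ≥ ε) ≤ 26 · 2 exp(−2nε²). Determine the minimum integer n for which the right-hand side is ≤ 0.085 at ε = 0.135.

Need 2·26·exp(−2nε²) ≤ 0.085, i.e. exp(−2nε²) ≤ 0.085/52.
So 2nε² ≥ ln(52/0.085) = 6.416348.
Hence n ≥ 6.416348/(2·0.135²) = 176.031.
The smallest integer n is 177.

177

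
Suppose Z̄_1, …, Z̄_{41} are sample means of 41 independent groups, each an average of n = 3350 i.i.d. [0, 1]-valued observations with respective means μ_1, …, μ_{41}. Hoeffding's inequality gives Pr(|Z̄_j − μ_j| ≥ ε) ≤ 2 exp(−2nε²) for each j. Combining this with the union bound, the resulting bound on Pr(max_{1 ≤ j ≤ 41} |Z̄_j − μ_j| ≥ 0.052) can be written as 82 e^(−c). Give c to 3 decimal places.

18.117

Union bound over the 41 events: Pr(max_{1 ≤ j ≤ 41} |Z̄_j − μ_j| ≥ 0.052) ≤ 41·2·exp(−2nε²) = 82 exp(−2·3350·0.052²).
So c = 2·3350·0.052² = 18.1168.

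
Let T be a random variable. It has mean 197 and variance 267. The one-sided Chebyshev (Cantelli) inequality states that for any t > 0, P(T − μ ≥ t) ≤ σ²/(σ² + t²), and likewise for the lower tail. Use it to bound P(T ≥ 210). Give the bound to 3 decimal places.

Here σ² = 267 and t = 13, so σ² + t² = 436.
Cantelli's bound: 267/436 = 0.6124.

0.612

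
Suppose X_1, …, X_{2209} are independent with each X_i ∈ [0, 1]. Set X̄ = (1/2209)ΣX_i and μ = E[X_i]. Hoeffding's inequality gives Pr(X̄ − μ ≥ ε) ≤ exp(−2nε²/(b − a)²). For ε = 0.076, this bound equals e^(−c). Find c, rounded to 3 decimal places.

c = 2nε²/(b − a)² = 2·2209·0.076² / 1² = 25.5184.

25.518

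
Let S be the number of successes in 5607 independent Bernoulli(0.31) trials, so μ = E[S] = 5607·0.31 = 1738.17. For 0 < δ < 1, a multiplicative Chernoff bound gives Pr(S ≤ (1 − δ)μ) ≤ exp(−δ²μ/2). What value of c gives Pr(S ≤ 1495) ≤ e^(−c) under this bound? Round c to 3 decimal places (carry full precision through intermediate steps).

17.010

Write 1495 = (1 − δ)μ, so δ = 1 − 1495/1738.17 = 0.1399…
Then the exponent is δ²μ/2 = (μ − 1495)²/(2μ) = 17.009743.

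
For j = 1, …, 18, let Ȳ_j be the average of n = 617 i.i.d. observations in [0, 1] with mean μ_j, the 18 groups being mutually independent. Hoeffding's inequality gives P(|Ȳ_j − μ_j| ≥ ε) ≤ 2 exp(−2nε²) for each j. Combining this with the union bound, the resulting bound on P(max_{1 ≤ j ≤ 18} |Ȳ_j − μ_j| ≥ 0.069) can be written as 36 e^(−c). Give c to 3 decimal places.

Union bound over the 18 events: P(max_{1 ≤ j ≤ 18} |Ȳ_j − μ_j| ≥ 0.069) ≤ 18·2·exp(−2nε²) = 36 exp(−2·617·0.069²).
So c = 2·617·0.069² = 5.8751.

5.875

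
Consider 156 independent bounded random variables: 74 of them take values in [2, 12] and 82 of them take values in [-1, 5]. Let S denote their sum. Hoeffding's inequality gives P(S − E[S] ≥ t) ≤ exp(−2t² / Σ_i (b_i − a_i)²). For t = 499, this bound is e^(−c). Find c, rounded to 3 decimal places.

48.107

Σ(b_i − a_i)² = 74·10² + 82·6² = 10352.
c = 2t² / 10352 = 2·499² / 10352 = 48.1068.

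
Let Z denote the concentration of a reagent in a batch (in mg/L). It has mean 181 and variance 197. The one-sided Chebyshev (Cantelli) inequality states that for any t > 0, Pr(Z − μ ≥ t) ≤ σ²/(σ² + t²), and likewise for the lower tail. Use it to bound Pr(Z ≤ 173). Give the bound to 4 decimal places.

Here σ² = 197 and t = 8, so σ² + t² = 261.
Cantelli's bound: 197/261 = 0.7548.

0.7548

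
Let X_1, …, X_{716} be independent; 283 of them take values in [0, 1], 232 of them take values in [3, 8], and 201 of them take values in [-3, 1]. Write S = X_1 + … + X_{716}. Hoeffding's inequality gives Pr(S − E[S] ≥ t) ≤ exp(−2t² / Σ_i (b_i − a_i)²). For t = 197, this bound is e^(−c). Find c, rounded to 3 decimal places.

Σ(b_i − a_i)² = 283·1² + 232·5² + 201·4² = 9299.
c = 2t² / 9299 = 2·197² / 9299 = 8.3469.

8.347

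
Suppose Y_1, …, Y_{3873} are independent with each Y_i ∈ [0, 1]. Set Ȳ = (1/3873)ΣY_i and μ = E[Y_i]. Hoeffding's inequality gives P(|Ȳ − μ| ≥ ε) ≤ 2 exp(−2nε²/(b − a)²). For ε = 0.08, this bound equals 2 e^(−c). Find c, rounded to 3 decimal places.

49.574

c = 2nε²/(b − a)² = 2·3873·0.08² / 1² = 49.5744.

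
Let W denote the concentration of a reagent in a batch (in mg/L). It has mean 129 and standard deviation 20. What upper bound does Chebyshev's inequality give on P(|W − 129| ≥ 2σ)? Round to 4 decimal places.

Chebyshev: P(|W − μ| ≥ t) ≤ Var(W)/t².
Var(W) = σ² = 20² = 400.
t = 2·20 = 40.
Bound = 400 / 1600 = 0.2500.

0.2500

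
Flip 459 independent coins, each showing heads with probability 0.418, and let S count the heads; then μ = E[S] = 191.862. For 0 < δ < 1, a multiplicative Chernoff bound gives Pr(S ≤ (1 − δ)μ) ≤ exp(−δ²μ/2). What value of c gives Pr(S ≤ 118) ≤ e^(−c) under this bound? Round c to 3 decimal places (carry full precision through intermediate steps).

14.217

Write 118 = (1 − δ)μ, so δ = 1 − 118/191.862 = 0.3849746…
Then the exponent is δ²μ/2 = (μ − 118)²/(2μ) = 14.217498.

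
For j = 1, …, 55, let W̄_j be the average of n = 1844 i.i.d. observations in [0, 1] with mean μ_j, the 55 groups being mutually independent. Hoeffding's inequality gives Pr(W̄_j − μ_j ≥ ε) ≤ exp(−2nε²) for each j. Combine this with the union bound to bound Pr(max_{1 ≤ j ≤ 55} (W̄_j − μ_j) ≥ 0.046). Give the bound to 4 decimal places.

Per-experiment Hoeffding bound: exp(−2·1844·0.046²) = exp(−7.80381) = 0.00040818.
Union bound over 55 events: 55·0.00040818 = 0.02245.

0.0224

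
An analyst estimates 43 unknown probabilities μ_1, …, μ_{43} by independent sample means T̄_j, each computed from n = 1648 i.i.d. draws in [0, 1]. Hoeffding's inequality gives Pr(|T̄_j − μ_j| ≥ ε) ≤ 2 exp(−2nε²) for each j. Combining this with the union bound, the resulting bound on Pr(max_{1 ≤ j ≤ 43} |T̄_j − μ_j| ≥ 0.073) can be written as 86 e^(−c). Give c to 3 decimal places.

Union bound over the 43 events: Pr(max_{1 ≤ j ≤ 43} |T̄_j − μ_j| ≥ 0.073) ≤ 43·2·exp(−2nε²) = 86 exp(−2·1648·0.073²).
So c = 2·1648·0.073² = 17.5644.

17.564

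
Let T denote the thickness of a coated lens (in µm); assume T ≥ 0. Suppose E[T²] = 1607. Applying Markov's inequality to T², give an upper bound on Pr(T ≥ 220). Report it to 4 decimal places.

Since T ≥ 0, the event {T ≥ 220} is the same as {T² ≥ 48400}.
Markov's inequality applied to T² gives Pr(T² ≥ 48400) ≤ E[T²]/48400 = 1607/48400 = 0.0332.

0.0332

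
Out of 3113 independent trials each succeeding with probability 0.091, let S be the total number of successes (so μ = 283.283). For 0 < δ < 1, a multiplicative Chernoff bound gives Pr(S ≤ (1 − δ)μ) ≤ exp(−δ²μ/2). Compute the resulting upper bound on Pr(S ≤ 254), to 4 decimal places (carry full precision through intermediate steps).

0.2201

Write 254 = (1 − δ)μ, so δ = 1 − 254/283.283 = 0.1033701…
Then the exponent is δ²μ/2 = (μ − 254)²/(2μ) = 1.513494.
Bound = exp(−1.513494) = 0.22014.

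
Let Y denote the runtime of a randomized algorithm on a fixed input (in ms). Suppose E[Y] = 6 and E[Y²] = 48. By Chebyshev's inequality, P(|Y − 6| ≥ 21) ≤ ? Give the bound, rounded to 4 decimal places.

Var(Y) = E[Y²] − (E[Y])² = 48 − 36 = 12.
Chebyshev's inequality: P(|Y − μ| ≥ t) ≤ Var(Y)/t² = 12/441 = 0.0272.

0.0272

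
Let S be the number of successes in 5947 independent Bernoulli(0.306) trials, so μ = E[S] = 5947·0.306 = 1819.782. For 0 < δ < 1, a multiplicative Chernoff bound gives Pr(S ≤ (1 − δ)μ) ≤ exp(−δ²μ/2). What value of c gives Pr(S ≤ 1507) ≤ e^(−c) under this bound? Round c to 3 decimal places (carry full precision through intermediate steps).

Write 1507 = (1 − δ)μ, so δ = 1 − 1507/1819.782 = 0.1718788…
Then the exponent is δ²μ/2 = (μ − 1507)²/(2μ) = 26.880302.

26.880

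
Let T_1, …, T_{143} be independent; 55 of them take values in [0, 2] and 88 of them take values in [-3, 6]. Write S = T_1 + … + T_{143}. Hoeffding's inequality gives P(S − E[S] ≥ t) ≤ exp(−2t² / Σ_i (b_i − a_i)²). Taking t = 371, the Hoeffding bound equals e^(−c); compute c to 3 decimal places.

37.464

Σ(b_i − a_i)² = 55·2² + 88·9² = 7348.
c = 2t² / 7348 = 2·371² / 7348 = 37.4635.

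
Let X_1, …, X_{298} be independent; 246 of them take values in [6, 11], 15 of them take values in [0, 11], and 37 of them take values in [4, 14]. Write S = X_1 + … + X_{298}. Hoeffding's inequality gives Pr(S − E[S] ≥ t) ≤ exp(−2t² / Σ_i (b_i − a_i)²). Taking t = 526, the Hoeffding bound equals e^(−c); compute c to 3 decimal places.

47.437

Σ(b_i − a_i)² = 246·5² + 15·11² + 37·10² = 11665.
c = 2t² / 11665 = 2·526² / 11665 = 47.4369.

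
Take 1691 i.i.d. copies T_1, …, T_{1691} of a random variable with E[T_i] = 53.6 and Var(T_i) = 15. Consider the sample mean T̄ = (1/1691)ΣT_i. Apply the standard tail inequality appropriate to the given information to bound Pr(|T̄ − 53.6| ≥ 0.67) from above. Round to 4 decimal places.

0.0198

With mean and variance of each term known, Chebyshev's inequality bounds the deviation of the sum (or sample mean).
Var(T̄) = Var(T_i)/n = 15/1691 = 0.0088705.
Chebyshev: Pr(|T̄ − 53.6| ≥ 0.67) ≤ Var(T̄)/(0.67)² = 15/(1691·0.67²) = 0.0198.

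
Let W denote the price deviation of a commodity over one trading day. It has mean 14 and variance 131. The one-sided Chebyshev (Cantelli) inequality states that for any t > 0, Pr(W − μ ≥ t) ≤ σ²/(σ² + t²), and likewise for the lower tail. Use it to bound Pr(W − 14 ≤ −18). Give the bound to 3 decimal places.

Here σ² = 131 and t = 18, so σ² + t² = 455.
Cantelli's bound: 131/455 = 0.2879.

0.288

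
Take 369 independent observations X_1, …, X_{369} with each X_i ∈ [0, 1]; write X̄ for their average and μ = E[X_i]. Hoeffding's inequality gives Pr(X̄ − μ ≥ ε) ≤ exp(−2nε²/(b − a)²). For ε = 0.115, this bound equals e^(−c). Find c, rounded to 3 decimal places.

9.760

c = 2nε²/(b − a)² = 2·369·0.115² / 1² = 9.7600.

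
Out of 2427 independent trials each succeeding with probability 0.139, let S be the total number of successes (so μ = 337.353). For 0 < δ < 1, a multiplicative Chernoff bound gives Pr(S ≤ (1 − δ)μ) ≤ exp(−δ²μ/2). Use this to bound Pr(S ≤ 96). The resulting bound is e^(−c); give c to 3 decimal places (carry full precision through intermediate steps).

Write 96 = (1 − δ)μ, so δ = 1 − 96/337.353 = 0.7154316…
Then the exponent is δ²μ/2 = (μ − 96)²/(2μ) = 86.335783.

86.336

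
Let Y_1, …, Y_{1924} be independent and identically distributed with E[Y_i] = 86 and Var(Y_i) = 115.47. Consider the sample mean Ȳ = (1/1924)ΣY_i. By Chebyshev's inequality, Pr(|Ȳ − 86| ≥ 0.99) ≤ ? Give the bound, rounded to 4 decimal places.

0.0612

Var(Ȳ) = Var(Y_i)/n = 115.47/1924 = 0.060016.
Chebyshev: Pr(|Ȳ − 86| ≥ 0.99) ≤ Var(Ȳ)/(0.99)² = 115.47/(1924·0.99²) = 0.0612.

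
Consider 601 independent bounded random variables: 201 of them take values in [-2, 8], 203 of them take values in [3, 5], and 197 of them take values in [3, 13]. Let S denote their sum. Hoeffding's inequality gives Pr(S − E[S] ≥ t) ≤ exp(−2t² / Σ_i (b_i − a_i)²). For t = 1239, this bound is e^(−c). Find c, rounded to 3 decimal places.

Σ(b_i − a_i)² = 201·10² + 203·2² + 197·10² = 40612.
c = 2t² / 40612 = 2·1239² / 40612 = 75.5994.

75.599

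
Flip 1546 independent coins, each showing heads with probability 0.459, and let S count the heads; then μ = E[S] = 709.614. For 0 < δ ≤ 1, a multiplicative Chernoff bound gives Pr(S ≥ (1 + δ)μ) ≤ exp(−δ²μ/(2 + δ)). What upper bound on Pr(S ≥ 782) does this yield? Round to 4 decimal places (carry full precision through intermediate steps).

Write 782 = (1 + δ)μ, so δ = 782/709.614 − 1 = 0.1020076…
Then the exponent is δ²μ/(2 + δ) = (782 − μ)² / (μ·(2 + δ)) = 3.512794.
Bound = exp(−3.512794) = 0.02981.

0.0298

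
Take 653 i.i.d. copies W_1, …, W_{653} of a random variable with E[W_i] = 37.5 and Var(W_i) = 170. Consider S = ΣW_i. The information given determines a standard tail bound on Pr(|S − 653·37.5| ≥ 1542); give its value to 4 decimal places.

0.0467

With mean and variance of each term known, Chebyshev's inequality bounds the deviation of the sum (or sample mean).
Var(S) = n·Var(W_i) = 653·170 = 111010.
Chebyshev: Pr(|S − 653·37.5| ≥ 1542) ≤ Var(S)/1542² = 111010/2377764 = 0.0467.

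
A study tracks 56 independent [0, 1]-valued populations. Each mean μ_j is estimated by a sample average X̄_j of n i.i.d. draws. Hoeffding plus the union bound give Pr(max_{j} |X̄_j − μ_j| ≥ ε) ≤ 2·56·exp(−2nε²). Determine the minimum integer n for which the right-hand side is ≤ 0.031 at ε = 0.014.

20899

Need 2·56·exp(−2nε²) ≤ 0.031, i.e. exp(−2nε²) ≤ 0.031/112.
So 2nε² ≥ ln(112/0.031) = 8.192267.
Hence n ≥ 8.192267/(2·0.014²) = 20898.640.
The smallest integer n is 20899.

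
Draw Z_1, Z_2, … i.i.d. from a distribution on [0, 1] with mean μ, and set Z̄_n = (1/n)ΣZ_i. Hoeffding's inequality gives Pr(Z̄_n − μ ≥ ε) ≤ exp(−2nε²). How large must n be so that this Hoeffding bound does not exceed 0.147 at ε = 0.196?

Require exp(−2nε²) ≤ 0.147, i.e. 2nε² ≥ ln(1/0.147) = 1.917323.
So n ≥ 1.917323 / (2·0.196²) = 24.955.
The smallest integer n is 25.

25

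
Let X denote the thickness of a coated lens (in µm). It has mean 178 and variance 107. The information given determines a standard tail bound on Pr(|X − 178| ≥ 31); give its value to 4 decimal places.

0.1113

Mean and variance are known, so Chebyshev's inequality applies.
Chebyshev: Pr(|X − μ| ≥ t) ≤ Var(X)/t².
Bound = 107 / 961 = 0.1113.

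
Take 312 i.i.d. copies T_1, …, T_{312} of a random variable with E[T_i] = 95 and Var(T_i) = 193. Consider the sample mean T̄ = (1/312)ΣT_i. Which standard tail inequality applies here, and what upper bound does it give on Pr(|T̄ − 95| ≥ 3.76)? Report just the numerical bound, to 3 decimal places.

With mean and variance of each term known, Chebyshev's inequality bounds the deviation of the sum (or sample mean).
Var(T̄) = Var(T_i)/n = 193/312 = 0.61859.
Chebyshev: Pr(|T̄ − 95| ≥ 3.76) ≤ Var(T̄)/(3.76)² = 193/(312·3.76²) = 0.0438.

0.044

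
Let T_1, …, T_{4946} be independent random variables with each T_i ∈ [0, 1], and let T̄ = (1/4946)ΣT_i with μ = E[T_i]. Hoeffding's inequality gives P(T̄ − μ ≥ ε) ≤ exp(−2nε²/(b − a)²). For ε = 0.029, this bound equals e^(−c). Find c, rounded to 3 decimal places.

c = 2nε²/(b − a)² = 2·4946·0.029² / 1² = 8.3192.

8.319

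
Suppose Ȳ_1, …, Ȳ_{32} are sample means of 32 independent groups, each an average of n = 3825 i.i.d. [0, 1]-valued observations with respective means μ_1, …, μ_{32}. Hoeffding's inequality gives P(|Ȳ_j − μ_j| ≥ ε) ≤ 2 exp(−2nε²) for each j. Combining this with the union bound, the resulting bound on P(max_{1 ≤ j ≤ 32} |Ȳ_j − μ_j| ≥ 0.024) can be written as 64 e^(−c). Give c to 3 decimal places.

4.406

Union bound over the 32 events: P(max_{1 ≤ j ≤ 32} |Ȳ_j − μ_j| ≥ 0.024) ≤ 32·2·exp(−2nε²) = 64 exp(−2·3825·0.024²).
So c = 2·3825·0.024² = 4.4064.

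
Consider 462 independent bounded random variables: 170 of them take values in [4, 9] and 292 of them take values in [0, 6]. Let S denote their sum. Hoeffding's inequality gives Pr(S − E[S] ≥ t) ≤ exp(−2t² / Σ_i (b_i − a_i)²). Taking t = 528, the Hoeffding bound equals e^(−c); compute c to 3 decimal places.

37.770

Σ(b_i − a_i)² = 170·5² + 292·6² = 14762.
c = 2t² / 14762 = 2·528² / 14762 = 37.7705.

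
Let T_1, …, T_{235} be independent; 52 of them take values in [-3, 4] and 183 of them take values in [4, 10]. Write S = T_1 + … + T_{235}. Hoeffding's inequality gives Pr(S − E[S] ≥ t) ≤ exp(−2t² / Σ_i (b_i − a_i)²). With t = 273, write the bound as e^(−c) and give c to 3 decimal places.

Σ(b_i − a_i)² = 52·7² + 183·6² = 9136.
c = 2t² / 9136 = 2·273² / 9136 = 16.3155.

16.315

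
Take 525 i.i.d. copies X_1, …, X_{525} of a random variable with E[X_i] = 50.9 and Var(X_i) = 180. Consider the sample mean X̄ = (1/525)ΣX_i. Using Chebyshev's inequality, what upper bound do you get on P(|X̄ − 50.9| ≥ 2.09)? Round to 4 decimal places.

Var(X̄) = Var(X_i)/n = 180/525 = 0.34286.
Chebyshev: P(|X̄ − 50.9| ≥ 2.09) ≤ Var(X̄)/(2.09)² = 180/(525·2.09²) = 0.0785.

0.0785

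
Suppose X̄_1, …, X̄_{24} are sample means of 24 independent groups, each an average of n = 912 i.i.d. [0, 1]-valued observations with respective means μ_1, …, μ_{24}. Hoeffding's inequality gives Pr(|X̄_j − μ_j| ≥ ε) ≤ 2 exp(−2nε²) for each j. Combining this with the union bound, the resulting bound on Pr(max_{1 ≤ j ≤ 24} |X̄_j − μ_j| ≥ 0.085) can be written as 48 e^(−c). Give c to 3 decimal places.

Union bound over the 24 events: Pr(max_{1 ≤ j ≤ 24} |X̄_j − μ_j| ≥ 0.085) ≤ 24·2·exp(−2nε²) = 48 exp(−2·912·0.085²).
So c = 2·912·0.085² = 13.1784.

13.178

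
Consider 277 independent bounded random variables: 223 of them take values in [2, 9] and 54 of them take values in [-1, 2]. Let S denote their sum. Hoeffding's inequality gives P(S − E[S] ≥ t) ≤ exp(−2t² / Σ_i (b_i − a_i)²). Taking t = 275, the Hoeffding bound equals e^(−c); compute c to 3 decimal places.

Σ(b_i − a_i)² = 223·7² + 54·3² = 11413.
c = 2t² / 11413 = 2·275² / 11413 = 13.2524.

13.252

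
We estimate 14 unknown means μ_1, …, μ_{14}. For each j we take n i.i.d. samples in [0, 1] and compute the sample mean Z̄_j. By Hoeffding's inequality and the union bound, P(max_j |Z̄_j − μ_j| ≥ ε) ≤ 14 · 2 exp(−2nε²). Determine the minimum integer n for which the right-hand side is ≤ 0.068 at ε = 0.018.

Need 2·14·exp(−2nε²) ≤ 0.068, i.e. exp(−2nε²) ≤ 0.068/28.
So 2nε² ≥ ln(28/0.068) = 6.020452.
Hence n ≥ 6.020452/(2·0.018²) = 9290.821.
The smallest integer n is 9291.

9291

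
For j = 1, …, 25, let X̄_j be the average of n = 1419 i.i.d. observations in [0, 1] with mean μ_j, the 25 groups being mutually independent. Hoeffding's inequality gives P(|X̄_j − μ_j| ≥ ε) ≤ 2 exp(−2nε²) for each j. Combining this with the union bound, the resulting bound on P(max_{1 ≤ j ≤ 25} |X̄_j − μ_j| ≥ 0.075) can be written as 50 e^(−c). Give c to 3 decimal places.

Union bound over the 25 events: P(max_{1 ≤ j ≤ 25} |X̄_j − μ_j| ≥ 0.075) ≤ 25·2·exp(−2nε²) = 50 exp(−2·1419·0.075²).
So c = 2·1419·0.075² = 15.9637.

15.964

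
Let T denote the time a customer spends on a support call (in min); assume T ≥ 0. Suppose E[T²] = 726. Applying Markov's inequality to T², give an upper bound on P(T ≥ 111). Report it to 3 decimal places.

Since T ≥ 0, the event {T ≥ 111} is the same as {T² ≥ 12321}.
Markov's inequality applied to T² gives P(T² ≥ 12321) ≤ E[T²]/12321 = 726/12321 = 0.0589.

0.059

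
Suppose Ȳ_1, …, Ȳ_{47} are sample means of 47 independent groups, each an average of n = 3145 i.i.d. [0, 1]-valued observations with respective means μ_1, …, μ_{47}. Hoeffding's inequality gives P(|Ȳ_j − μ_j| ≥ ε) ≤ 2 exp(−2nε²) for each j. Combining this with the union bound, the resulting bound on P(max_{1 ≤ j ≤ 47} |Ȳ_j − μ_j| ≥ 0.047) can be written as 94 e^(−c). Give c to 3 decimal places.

13.895

Union bound over the 47 events: P(max_{1 ≤ j ≤ 47} |Ȳ_j − μ_j| ≥ 0.047) ≤ 47·2·exp(−2nε²) = 94 exp(−2·3145·0.047²).
So c = 2·3145·0.047² = 13.8946.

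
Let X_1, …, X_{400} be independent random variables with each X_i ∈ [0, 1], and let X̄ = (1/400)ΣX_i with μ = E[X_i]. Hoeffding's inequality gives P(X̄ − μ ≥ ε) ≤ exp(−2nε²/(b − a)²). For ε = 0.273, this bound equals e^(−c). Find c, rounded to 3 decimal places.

c = 2nε²/(b − a)² = 2·400·0.273² / 1² = 59.6232.

59.623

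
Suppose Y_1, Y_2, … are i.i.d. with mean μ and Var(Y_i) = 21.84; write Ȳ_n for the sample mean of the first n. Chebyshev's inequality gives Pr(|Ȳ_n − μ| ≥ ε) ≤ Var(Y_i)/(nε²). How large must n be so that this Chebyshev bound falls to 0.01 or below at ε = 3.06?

Require 21.84/(n·3.06²) ≤ 0.01, i.e. n ≥ 21.84/(0.01·3.06²) = 233.244.
The smallest integer n is 234.

234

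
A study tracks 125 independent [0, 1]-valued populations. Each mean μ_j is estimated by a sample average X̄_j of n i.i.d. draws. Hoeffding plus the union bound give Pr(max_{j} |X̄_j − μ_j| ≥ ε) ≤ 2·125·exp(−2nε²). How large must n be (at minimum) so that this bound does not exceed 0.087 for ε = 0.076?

Need 2·125·exp(−2nε²) ≤ 0.087, i.e. exp(−2nε²) ≤ 0.087/250.
So 2nε² ≥ ln(250/0.087) = 7.963308.
Hence n ≥ 7.963308/(2·0.076²) = 689.345.
The smallest integer n is 690.

690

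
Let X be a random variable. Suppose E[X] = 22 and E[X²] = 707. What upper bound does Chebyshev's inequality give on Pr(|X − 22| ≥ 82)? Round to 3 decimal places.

Var(X) = E[X²] − (E[X])² = 707 − 484 = 223.
Chebyshev's inequality: Pr(|X − μ| ≥ t) ≤ Var(X)/t² = 223/6724 = 0.0332.

0.033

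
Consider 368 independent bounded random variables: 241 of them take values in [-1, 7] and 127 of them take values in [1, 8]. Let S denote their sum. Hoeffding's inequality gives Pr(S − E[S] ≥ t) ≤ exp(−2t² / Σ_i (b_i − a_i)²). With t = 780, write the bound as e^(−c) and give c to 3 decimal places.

Σ(b_i − a_i)² = 241·8² + 127·7² = 21647.
c = 2t² / 21647 = 2·780² / 21647 = 56.2110.

56.211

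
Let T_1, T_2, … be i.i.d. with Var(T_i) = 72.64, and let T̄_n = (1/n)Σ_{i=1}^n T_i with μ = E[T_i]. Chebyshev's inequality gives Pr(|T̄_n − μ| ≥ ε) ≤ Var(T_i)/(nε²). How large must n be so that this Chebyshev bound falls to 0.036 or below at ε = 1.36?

Require 72.64/(n·1.36²) ≤ 0.036, i.e. n ≥ 72.64/(0.036·1.36²) = 1090.927.
The smallest integer n is 1091.

1091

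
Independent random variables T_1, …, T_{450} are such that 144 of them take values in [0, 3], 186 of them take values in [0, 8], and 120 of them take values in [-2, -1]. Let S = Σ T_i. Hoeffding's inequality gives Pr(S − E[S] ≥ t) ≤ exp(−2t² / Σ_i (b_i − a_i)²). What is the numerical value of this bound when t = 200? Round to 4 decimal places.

0.0025

Σ(b_i − a_i)² = 144·3² + 186·8² + 120·1² = 13320.
Exponent = 2·200² / 13320 = 6.00601.
Bound = exp(−6.00601) = 0.00246.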